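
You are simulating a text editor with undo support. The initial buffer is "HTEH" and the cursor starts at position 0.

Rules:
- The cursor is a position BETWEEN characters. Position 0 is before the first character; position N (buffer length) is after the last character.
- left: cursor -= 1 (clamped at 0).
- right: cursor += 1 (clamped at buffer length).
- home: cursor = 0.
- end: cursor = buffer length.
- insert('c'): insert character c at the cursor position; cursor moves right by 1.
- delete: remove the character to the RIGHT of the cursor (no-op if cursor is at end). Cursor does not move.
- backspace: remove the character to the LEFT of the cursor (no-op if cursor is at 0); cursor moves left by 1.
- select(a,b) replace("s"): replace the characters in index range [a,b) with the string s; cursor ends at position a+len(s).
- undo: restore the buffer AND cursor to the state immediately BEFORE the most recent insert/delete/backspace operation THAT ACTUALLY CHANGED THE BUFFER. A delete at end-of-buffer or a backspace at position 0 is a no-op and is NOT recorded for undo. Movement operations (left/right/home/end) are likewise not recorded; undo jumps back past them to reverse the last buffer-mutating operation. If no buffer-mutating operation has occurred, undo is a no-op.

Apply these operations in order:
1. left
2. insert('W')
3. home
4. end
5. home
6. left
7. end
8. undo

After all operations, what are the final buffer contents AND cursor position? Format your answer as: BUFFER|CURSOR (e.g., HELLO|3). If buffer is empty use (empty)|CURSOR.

Answer: HTEH|0

Derivation:
After op 1 (left): buf='HTEH' cursor=0
After op 2 (insert('W')): buf='WHTEH' cursor=1
After op 3 (home): buf='WHTEH' cursor=0
After op 4 (end): buf='WHTEH' cursor=5
After op 5 (home): buf='WHTEH' cursor=0
After op 6 (left): buf='WHTEH' cursor=0
After op 7 (end): buf='WHTEH' cursor=5
After op 8 (undo): buf='HTEH' cursor=0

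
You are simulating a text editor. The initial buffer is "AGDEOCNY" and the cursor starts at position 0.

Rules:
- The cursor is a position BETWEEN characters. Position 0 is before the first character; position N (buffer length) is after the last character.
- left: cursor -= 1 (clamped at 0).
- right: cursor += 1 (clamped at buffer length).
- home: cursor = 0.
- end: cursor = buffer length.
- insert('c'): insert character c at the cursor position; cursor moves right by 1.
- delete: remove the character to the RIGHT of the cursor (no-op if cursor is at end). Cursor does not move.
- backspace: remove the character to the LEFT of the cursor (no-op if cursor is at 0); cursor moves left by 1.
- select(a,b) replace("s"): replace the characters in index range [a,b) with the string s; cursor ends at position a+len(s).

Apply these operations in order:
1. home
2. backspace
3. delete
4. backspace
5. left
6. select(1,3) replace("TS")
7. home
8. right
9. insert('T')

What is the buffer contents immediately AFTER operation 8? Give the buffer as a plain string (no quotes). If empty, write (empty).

After op 1 (home): buf='AGDEOCNY' cursor=0
After op 2 (backspace): buf='AGDEOCNY' cursor=0
After op 3 (delete): buf='GDEOCNY' cursor=0
After op 4 (backspace): buf='GDEOCNY' cursor=0
After op 5 (left): buf='GDEOCNY' cursor=0
After op 6 (select(1,3) replace("TS")): buf='GTSOCNY' cursor=3
After op 7 (home): buf='GTSOCNY' cursor=0
After op 8 (right): buf='GTSOCNY' cursor=1

Answer: GTSOCNY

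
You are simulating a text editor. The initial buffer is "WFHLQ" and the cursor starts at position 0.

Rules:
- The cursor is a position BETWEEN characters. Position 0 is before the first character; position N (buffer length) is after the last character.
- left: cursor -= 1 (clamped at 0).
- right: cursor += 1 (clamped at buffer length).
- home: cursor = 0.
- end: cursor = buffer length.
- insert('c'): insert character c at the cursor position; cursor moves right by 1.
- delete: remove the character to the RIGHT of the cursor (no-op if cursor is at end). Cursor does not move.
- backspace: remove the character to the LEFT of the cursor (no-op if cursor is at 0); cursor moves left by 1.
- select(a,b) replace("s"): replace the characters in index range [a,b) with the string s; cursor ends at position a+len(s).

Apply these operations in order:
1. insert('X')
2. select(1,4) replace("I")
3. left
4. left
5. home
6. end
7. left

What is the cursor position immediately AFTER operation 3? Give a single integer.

Answer: 1

Derivation:
After op 1 (insert('X')): buf='XWFHLQ' cursor=1
After op 2 (select(1,4) replace("I")): buf='XILQ' cursor=2
After op 3 (left): buf='XILQ' cursor=1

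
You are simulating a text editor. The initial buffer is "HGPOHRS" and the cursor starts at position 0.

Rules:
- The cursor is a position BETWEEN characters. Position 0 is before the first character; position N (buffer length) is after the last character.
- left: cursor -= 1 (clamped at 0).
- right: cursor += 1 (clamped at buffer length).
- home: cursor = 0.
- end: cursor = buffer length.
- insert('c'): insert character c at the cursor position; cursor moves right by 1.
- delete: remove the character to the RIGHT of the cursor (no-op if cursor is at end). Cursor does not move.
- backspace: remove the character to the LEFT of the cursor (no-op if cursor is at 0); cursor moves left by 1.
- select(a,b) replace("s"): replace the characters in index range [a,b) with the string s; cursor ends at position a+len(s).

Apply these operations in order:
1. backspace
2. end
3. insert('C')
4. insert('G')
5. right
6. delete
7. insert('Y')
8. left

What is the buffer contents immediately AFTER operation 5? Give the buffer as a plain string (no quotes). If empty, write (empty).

Answer: HGPOHRSCG

Derivation:
After op 1 (backspace): buf='HGPOHRS' cursor=0
After op 2 (end): buf='HGPOHRS' cursor=7
After op 3 (insert('C')): buf='HGPOHRSC' cursor=8
After op 4 (insert('G')): buf='HGPOHRSCG' cursor=9
After op 5 (right): buf='HGPOHRSCG' cursor=9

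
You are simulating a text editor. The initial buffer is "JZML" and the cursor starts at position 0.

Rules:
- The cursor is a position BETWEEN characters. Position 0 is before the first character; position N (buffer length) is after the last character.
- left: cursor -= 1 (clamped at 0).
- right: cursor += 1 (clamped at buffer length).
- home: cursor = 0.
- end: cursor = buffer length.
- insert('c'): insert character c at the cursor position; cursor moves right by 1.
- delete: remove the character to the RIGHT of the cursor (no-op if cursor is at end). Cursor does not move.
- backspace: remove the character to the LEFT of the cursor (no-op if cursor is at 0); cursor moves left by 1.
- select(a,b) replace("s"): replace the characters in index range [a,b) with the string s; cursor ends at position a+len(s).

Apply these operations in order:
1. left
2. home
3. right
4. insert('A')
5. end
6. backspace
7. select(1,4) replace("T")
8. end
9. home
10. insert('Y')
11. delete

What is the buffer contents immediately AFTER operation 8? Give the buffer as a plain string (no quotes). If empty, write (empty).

Answer: JT

Derivation:
After op 1 (left): buf='JZML' cursor=0
After op 2 (home): buf='JZML' cursor=0
After op 3 (right): buf='JZML' cursor=1
After op 4 (insert('A')): buf='JAZML' cursor=2
After op 5 (end): buf='JAZML' cursor=5
After op 6 (backspace): buf='JAZM' cursor=4
After op 7 (select(1,4) replace("T")): buf='JT' cursor=2
After op 8 (end): buf='JT' cursor=2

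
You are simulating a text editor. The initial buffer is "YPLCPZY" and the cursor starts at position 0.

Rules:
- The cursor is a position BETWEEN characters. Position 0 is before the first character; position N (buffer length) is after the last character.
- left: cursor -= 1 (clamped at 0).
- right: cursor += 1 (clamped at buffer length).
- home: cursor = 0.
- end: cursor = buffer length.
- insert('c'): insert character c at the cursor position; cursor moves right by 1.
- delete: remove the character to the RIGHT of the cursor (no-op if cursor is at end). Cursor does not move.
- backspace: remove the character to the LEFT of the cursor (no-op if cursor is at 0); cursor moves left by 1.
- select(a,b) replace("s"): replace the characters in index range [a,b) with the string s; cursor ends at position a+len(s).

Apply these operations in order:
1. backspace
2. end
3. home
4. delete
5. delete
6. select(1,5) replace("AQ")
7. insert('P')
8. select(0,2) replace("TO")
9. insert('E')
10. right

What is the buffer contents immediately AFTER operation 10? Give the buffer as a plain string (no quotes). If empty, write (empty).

Answer: TOEQP

Derivation:
After op 1 (backspace): buf='YPLCPZY' cursor=0
After op 2 (end): buf='YPLCPZY' cursor=7
After op 3 (home): buf='YPLCPZY' cursor=0
After op 4 (delete): buf='PLCPZY' cursor=0
After op 5 (delete): buf='LCPZY' cursor=0
After op 6 (select(1,5) replace("AQ")): buf='LAQ' cursor=3
After op 7 (insert('P')): buf='LAQP' cursor=4
After op 8 (select(0,2) replace("TO")): buf='TOQP' cursor=2
After op 9 (insert('E')): buf='TOEQP' cursor=3
After op 10 (right): buf='TOEQP' cursor=4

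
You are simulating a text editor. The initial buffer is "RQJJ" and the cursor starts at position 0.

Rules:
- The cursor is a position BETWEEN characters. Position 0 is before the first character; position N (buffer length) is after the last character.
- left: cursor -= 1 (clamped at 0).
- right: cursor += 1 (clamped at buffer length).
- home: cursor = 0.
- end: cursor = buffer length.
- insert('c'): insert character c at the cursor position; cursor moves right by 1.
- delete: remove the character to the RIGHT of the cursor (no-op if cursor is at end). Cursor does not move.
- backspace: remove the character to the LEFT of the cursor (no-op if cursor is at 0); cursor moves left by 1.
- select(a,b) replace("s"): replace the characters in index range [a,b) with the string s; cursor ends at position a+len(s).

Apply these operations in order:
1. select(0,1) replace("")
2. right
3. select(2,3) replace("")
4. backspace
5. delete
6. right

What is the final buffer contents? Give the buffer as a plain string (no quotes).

After op 1 (select(0,1) replace("")): buf='QJJ' cursor=0
After op 2 (right): buf='QJJ' cursor=1
After op 3 (select(2,3) replace("")): buf='QJ' cursor=2
After op 4 (backspace): buf='Q' cursor=1
After op 5 (delete): buf='Q' cursor=1
After op 6 (right): buf='Q' cursor=1

Answer: Q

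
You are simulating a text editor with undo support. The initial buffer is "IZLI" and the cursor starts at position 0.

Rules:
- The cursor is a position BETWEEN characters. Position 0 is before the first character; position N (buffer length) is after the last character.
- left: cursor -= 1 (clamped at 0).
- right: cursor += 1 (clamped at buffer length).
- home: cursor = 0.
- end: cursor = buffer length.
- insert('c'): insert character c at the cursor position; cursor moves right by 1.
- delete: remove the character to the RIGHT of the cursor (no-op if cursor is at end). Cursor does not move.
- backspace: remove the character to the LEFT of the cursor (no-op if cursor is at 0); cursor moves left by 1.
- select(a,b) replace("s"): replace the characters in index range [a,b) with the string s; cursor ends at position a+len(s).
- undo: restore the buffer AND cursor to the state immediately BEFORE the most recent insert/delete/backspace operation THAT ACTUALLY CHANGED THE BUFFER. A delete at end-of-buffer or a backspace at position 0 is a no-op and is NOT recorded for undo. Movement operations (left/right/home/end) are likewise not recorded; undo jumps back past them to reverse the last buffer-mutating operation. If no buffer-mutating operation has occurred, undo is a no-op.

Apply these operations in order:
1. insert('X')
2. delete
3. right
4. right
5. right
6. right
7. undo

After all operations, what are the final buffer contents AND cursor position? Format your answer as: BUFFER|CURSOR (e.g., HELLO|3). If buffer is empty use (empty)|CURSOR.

Answer: XIZLI|1

Derivation:
After op 1 (insert('X')): buf='XIZLI' cursor=1
After op 2 (delete): buf='XZLI' cursor=1
After op 3 (right): buf='XZLI' cursor=2
After op 4 (right): buf='XZLI' cursor=3
After op 5 (right): buf='XZLI' cursor=4
After op 6 (right): buf='XZLI' cursor=4
After op 7 (undo): buf='XIZLI' cursor=1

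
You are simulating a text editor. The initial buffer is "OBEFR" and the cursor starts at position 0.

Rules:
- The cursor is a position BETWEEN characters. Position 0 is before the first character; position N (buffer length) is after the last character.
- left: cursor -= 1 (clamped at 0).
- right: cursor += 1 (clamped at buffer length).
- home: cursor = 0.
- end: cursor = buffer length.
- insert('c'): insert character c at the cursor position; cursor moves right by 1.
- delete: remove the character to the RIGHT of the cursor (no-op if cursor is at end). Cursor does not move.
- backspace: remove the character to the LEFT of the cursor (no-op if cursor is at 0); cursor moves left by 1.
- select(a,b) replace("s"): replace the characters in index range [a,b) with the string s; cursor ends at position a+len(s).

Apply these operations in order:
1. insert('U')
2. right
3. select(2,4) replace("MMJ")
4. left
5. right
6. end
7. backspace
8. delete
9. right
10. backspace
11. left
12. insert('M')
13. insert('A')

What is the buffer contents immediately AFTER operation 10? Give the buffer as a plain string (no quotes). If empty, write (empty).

After op 1 (insert('U')): buf='UOBEFR' cursor=1
After op 2 (right): buf='UOBEFR' cursor=2
After op 3 (select(2,4) replace("MMJ")): buf='UOMMJFR' cursor=5
After op 4 (left): buf='UOMMJFR' cursor=4
After op 5 (right): buf='UOMMJFR' cursor=5
After op 6 (end): buf='UOMMJFR' cursor=7
After op 7 (backspace): buf='UOMMJF' cursor=6
After op 8 (delete): buf='UOMMJF' cursor=6
After op 9 (right): buf='UOMMJF' cursor=6
After op 10 (backspace): buf='UOMMJ' cursor=5

Answer: UOMMJ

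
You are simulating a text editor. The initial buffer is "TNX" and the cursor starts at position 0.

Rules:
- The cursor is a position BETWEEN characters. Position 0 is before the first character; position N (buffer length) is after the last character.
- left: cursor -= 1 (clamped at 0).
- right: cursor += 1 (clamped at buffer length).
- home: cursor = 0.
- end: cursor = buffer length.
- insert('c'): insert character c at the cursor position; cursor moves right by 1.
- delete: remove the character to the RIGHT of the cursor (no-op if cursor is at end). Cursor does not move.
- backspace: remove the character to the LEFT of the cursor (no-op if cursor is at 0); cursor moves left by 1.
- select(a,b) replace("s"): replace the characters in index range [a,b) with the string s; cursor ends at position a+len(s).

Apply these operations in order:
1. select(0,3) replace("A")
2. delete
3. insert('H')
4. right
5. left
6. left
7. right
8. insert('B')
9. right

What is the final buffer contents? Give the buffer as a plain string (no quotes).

After op 1 (select(0,3) replace("A")): buf='A' cursor=1
After op 2 (delete): buf='A' cursor=1
After op 3 (insert('H')): buf='AH' cursor=2
After op 4 (right): buf='AH' cursor=2
After op 5 (left): buf='AH' cursor=1
After op 6 (left): buf='AH' cursor=0
After op 7 (right): buf='AH' cursor=1
After op 8 (insert('B')): buf='ABH' cursor=2
After op 9 (right): buf='ABH' cursor=3

Answer: ABH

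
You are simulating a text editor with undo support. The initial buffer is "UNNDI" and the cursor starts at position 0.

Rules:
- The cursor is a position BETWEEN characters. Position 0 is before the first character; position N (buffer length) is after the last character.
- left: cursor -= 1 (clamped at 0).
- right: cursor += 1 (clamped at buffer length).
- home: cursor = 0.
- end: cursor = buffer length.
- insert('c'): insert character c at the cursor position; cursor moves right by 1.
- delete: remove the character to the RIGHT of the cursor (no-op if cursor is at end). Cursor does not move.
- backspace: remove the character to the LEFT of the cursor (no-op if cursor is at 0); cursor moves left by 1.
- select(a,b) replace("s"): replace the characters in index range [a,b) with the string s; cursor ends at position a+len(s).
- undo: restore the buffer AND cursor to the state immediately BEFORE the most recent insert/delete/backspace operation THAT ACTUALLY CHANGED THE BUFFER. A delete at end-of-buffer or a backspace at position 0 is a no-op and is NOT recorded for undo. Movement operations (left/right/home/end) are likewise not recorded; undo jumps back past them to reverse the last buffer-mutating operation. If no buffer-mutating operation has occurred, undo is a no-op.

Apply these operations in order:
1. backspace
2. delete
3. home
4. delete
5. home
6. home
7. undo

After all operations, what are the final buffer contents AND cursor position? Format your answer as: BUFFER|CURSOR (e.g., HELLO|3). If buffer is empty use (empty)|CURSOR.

Answer: NNDI|0

Derivation:
After op 1 (backspace): buf='UNNDI' cursor=0
After op 2 (delete): buf='NNDI' cursor=0
After op 3 (home): buf='NNDI' cursor=0
After op 4 (delete): buf='NDI' cursor=0
After op 5 (home): buf='NDI' cursor=0
After op 6 (home): buf='NDI' cursor=0
After op 7 (undo): buf='NNDI' cursor=0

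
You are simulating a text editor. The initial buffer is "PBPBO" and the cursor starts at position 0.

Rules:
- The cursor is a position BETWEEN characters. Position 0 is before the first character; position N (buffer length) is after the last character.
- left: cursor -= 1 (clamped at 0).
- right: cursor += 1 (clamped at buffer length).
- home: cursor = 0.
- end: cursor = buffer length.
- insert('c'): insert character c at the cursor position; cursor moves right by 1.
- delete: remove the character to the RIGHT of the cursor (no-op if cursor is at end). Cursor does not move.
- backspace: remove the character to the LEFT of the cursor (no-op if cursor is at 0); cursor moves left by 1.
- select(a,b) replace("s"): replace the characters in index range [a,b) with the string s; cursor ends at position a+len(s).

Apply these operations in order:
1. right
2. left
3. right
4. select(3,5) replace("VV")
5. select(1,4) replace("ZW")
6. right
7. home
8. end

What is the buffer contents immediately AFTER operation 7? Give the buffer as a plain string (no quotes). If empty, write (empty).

Answer: PZWV

Derivation:
After op 1 (right): buf='PBPBO' cursor=1
After op 2 (left): buf='PBPBO' cursor=0
After op 3 (right): buf='PBPBO' cursor=1
After op 4 (select(3,5) replace("VV")): buf='PBPVV' cursor=5
After op 5 (select(1,4) replace("ZW")): buf='PZWV' cursor=3
After op 6 (right): buf='PZWV' cursor=4
After op 7 (home): buf='PZWV' cursor=0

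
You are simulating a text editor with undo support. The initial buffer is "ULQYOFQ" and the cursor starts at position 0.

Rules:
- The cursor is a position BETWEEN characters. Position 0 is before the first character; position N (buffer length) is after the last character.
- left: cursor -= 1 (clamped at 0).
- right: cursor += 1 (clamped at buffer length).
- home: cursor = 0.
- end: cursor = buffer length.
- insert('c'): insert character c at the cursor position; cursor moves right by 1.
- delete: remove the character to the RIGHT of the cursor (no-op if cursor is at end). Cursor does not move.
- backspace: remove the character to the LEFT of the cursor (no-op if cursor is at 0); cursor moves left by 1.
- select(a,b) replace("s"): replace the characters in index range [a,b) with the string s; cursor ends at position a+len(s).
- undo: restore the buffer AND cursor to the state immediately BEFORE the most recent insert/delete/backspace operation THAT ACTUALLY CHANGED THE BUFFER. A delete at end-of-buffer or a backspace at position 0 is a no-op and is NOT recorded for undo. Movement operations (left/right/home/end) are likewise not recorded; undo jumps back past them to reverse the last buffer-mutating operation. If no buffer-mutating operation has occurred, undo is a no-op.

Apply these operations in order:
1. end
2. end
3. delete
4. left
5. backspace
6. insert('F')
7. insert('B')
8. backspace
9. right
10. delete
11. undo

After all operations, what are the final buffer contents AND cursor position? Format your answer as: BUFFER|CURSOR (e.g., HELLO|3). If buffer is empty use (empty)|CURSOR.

After op 1 (end): buf='ULQYOFQ' cursor=7
After op 2 (end): buf='ULQYOFQ' cursor=7
After op 3 (delete): buf='ULQYOFQ' cursor=7
After op 4 (left): buf='ULQYOFQ' cursor=6
After op 5 (backspace): buf='ULQYOQ' cursor=5
After op 6 (insert('F')): buf='ULQYOFQ' cursor=6
After op 7 (insert('B')): buf='ULQYOFBQ' cursor=7
After op 8 (backspace): buf='ULQYOFQ' cursor=6
After op 9 (right): buf='ULQYOFQ' cursor=7
After op 10 (delete): buf='ULQYOFQ' cursor=7
After op 11 (undo): buf='ULQYOFBQ' cursor=7

Answer: ULQYOFBQ|7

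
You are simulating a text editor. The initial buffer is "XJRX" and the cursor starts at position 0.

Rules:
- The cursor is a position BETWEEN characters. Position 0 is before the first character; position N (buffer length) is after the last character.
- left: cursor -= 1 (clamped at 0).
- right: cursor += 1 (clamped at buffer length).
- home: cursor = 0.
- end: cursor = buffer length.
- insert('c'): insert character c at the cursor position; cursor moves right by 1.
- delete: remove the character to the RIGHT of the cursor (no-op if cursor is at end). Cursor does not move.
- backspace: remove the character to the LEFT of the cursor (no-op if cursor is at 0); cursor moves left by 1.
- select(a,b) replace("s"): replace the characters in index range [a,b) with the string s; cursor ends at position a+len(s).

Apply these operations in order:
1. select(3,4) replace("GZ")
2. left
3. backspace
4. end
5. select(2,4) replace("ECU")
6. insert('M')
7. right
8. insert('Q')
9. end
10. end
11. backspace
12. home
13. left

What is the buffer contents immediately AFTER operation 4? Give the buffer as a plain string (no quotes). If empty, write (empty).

After op 1 (select(3,4) replace("GZ")): buf='XJRGZ' cursor=5
After op 2 (left): buf='XJRGZ' cursor=4
After op 3 (backspace): buf='XJRZ' cursor=3
After op 4 (end): buf='XJRZ' cursor=4

Answer: XJRZ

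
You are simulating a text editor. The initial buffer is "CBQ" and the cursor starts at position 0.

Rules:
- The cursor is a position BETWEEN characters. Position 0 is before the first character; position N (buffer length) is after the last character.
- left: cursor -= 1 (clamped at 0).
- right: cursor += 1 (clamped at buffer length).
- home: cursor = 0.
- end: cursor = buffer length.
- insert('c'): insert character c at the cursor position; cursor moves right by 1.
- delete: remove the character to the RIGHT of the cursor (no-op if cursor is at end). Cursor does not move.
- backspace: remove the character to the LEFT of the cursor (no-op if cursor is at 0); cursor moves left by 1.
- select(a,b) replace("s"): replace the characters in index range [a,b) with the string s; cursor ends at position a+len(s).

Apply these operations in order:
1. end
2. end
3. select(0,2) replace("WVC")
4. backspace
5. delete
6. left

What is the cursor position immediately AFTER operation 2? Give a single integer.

Answer: 3

Derivation:
After op 1 (end): buf='CBQ' cursor=3
After op 2 (end): buf='CBQ' cursor=3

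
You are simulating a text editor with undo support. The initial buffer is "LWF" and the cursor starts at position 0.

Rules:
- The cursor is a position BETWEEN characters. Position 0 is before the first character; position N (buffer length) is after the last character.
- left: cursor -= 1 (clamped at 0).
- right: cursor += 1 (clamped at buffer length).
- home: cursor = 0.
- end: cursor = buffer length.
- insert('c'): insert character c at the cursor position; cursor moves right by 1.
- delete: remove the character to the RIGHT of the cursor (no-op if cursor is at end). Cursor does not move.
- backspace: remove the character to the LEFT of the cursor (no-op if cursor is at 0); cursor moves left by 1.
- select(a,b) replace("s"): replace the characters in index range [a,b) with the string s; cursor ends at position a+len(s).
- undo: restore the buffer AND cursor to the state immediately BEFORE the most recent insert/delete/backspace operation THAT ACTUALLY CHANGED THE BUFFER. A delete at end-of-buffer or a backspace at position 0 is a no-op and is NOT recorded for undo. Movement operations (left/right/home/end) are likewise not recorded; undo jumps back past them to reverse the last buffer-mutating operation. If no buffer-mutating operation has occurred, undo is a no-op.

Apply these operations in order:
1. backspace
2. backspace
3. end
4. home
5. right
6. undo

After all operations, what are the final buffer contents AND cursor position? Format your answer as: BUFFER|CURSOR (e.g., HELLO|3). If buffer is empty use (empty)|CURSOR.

After op 1 (backspace): buf='LWF' cursor=0
After op 2 (backspace): buf='LWF' cursor=0
After op 3 (end): buf='LWF' cursor=3
After op 4 (home): buf='LWF' cursor=0
After op 5 (right): buf='LWF' cursor=1
After op 6 (undo): buf='LWF' cursor=1

Answer: LWF|1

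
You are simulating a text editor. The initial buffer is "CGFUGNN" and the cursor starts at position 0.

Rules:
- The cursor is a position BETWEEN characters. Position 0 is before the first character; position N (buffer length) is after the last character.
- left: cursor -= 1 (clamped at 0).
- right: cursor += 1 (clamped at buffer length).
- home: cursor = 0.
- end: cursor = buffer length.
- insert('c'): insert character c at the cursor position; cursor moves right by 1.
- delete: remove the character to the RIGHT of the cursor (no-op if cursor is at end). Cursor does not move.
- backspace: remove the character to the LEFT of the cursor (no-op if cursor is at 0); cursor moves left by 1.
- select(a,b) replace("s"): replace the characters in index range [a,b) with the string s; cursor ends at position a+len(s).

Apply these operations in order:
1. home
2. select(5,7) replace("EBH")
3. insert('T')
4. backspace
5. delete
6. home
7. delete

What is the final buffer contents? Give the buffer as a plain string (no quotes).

Answer: GFUGEBH

Derivation:
After op 1 (home): buf='CGFUGNN' cursor=0
After op 2 (select(5,7) replace("EBH")): buf='CGFUGEBH' cursor=8
After op 3 (insert('T')): buf='CGFUGEBHT' cursor=9
After op 4 (backspace): buf='CGFUGEBH' cursor=8
After op 5 (delete): buf='CGFUGEBH' cursor=8
After op 6 (home): buf='CGFUGEBH' cursor=0
After op 7 (delete): buf='GFUGEBH' cursor=0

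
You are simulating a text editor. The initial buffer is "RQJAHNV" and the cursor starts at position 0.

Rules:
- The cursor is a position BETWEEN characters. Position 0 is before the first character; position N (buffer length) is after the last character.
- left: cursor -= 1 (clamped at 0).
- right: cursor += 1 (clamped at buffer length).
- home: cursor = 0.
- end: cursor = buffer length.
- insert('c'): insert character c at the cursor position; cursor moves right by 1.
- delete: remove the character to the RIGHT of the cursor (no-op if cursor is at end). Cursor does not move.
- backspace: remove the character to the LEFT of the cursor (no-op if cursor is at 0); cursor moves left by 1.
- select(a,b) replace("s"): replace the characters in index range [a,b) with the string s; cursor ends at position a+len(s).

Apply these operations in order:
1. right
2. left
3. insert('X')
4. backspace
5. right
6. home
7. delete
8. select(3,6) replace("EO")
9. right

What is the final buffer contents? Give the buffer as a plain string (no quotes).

Answer: QJAEO

Derivation:
After op 1 (right): buf='RQJAHNV' cursor=1
After op 2 (left): buf='RQJAHNV' cursor=0
After op 3 (insert('X')): buf='XRQJAHNV' cursor=1
After op 4 (backspace): buf='RQJAHNV' cursor=0
After op 5 (right): buf='RQJAHNV' cursor=1
After op 6 (home): buf='RQJAHNV' cursor=0
After op 7 (delete): buf='QJAHNV' cursor=0
After op 8 (select(3,6) replace("EO")): buf='QJAEO' cursor=5
After op 9 (right): buf='QJAEO' cursor=5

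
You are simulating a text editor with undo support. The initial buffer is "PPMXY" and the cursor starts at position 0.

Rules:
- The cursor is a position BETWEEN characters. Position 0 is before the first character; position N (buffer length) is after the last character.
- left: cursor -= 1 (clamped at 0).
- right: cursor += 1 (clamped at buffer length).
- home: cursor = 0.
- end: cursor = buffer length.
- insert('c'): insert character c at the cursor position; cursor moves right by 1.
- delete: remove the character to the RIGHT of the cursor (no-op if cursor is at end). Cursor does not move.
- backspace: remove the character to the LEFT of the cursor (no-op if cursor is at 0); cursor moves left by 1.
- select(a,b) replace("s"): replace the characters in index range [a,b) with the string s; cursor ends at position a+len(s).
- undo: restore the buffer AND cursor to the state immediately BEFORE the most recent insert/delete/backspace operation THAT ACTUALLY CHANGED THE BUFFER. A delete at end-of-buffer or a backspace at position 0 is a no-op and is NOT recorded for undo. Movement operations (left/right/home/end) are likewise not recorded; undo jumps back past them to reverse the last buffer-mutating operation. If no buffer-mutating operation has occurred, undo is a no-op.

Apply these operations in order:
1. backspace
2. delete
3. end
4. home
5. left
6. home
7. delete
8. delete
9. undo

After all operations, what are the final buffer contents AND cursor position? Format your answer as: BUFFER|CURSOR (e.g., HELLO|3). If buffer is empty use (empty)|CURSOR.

Answer: MXY|0

Derivation:
After op 1 (backspace): buf='PPMXY' cursor=0
After op 2 (delete): buf='PMXY' cursor=0
After op 3 (end): buf='PMXY' cursor=4
After op 4 (home): buf='PMXY' cursor=0
After op 5 (left): buf='PMXY' cursor=0
After op 6 (home): buf='PMXY' cursor=0
After op 7 (delete): buf='MXY' cursor=0
After op 8 (delete): buf='XY' cursor=0
After op 9 (undo): buf='MXY' cursor=0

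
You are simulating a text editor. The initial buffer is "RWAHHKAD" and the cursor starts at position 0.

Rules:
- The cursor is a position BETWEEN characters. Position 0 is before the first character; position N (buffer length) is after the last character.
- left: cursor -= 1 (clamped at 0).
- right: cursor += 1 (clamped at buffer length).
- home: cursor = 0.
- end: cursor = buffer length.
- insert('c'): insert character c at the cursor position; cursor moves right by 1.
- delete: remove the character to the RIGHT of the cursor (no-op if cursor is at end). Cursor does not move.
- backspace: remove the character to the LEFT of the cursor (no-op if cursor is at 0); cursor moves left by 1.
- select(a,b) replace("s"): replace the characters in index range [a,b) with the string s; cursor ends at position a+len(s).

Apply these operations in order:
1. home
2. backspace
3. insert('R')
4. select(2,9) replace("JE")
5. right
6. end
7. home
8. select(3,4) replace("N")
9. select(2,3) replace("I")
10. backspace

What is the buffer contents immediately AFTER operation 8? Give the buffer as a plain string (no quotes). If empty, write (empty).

Answer: RRJN

Derivation:
After op 1 (home): buf='RWAHHKAD' cursor=0
After op 2 (backspace): buf='RWAHHKAD' cursor=0
After op 3 (insert('R')): buf='RRWAHHKAD' cursor=1
After op 4 (select(2,9) replace("JE")): buf='RRJE' cursor=4
After op 5 (right): buf='RRJE' cursor=4
After op 6 (end): buf='RRJE' cursor=4
After op 7 (home): buf='RRJE' cursor=0
After op 8 (select(3,4) replace("N")): buf='RRJN' cursor=4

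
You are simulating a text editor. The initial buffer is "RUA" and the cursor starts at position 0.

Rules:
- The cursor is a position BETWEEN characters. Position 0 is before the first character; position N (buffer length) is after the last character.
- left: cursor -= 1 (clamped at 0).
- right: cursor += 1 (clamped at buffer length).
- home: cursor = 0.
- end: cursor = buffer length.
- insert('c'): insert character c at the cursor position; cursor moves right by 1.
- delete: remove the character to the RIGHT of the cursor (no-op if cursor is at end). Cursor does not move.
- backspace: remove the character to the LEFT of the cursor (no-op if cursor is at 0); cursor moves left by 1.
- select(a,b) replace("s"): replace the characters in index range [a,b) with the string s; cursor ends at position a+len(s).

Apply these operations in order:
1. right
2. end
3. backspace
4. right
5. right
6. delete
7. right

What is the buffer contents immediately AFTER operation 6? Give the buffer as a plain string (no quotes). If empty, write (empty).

After op 1 (right): buf='RUA' cursor=1
After op 2 (end): buf='RUA' cursor=3
After op 3 (backspace): buf='RU' cursor=2
After op 4 (right): buf='RU' cursor=2
After op 5 (right): buf='RU' cursor=2
After op 6 (delete): buf='RU' cursor=2

Answer: RU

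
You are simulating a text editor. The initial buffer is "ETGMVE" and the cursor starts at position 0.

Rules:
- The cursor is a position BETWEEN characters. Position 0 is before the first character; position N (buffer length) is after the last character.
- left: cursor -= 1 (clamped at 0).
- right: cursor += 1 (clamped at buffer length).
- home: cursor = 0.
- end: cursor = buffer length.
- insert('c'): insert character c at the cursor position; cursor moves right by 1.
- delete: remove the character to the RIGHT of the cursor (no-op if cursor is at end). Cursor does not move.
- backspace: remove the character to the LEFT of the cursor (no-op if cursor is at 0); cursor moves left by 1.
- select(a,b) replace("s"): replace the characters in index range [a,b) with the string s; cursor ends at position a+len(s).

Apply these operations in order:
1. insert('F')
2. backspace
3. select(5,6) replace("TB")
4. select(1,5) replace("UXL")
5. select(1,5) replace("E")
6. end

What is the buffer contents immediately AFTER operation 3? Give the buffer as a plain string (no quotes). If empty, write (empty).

After op 1 (insert('F')): buf='FETGMVE' cursor=1
After op 2 (backspace): buf='ETGMVE' cursor=0
After op 3 (select(5,6) replace("TB")): buf='ETGMVTB' cursor=7

Answer: ETGMVTB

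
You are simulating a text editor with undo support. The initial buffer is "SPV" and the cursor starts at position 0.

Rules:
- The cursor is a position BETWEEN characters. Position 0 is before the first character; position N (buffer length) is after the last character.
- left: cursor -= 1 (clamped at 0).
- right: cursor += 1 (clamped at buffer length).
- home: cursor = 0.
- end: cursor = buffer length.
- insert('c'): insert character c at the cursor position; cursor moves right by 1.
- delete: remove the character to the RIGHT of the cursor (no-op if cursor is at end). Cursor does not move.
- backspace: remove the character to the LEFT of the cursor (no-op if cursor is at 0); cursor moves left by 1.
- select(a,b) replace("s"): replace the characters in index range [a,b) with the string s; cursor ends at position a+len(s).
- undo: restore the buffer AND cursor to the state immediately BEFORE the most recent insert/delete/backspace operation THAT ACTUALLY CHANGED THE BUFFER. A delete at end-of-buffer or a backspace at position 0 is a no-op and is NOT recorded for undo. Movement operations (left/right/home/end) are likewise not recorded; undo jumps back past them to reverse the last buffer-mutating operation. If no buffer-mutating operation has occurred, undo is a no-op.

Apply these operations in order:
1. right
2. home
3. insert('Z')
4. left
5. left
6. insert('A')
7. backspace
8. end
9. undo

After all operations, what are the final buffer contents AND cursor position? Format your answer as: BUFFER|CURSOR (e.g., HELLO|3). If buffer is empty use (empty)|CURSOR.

After op 1 (right): buf='SPV' cursor=1
After op 2 (home): buf='SPV' cursor=0
After op 3 (insert('Z')): buf='ZSPV' cursor=1
After op 4 (left): buf='ZSPV' cursor=0
After op 5 (left): buf='ZSPV' cursor=0
After op 6 (insert('A')): buf='AZSPV' cursor=1
After op 7 (backspace): buf='ZSPV' cursor=0
After op 8 (end): buf='ZSPV' cursor=4
After op 9 (undo): buf='AZSPV' cursor=1

Answer: AZSPV|1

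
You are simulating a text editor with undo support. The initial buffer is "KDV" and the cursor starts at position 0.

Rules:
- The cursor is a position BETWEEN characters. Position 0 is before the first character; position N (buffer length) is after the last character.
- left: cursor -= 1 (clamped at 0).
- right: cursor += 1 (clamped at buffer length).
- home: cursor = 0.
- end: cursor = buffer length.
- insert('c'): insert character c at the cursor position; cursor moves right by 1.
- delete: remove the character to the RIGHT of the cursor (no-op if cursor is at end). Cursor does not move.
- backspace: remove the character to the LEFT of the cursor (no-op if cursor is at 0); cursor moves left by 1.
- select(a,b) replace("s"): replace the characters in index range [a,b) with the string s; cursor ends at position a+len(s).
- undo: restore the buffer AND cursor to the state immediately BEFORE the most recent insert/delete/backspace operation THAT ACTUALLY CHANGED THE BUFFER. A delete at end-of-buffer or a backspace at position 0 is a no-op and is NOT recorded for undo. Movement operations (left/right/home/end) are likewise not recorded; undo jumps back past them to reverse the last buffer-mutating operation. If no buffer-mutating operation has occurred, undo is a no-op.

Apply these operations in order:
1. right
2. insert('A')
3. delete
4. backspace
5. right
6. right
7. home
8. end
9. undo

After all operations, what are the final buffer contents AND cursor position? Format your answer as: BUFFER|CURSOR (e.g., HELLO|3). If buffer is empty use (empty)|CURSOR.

Answer: KAV|2

Derivation:
After op 1 (right): buf='KDV' cursor=1
After op 2 (insert('A')): buf='KADV' cursor=2
After op 3 (delete): buf='KAV' cursor=2
After op 4 (backspace): buf='KV' cursor=1
After op 5 (right): buf='KV' cursor=2
After op 6 (right): buf='KV' cursor=2
After op 7 (home): buf='KV' cursor=0
After op 8 (end): buf='KV' cursor=2
After op 9 (undo): buf='KAV' cursor=2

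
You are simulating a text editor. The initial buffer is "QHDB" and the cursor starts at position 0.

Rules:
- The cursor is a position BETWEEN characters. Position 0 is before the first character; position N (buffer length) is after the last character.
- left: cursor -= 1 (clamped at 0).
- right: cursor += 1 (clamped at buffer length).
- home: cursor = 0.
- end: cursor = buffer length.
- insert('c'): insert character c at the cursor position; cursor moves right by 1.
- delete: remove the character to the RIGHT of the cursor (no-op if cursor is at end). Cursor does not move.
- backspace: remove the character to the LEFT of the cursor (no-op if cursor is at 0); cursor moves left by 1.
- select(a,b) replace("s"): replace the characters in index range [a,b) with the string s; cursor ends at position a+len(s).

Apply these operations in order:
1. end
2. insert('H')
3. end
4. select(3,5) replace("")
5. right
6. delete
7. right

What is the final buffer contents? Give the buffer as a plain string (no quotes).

Answer: QHD

Derivation:
After op 1 (end): buf='QHDB' cursor=4
After op 2 (insert('H')): buf='QHDBH' cursor=5
After op 3 (end): buf='QHDBH' cursor=5
After op 4 (select(3,5) replace("")): buf='QHD' cursor=3
After op 5 (right): buf='QHD' cursor=3
After op 6 (delete): buf='QHD' cursor=3
After op 7 (right): buf='QHD' cursor=3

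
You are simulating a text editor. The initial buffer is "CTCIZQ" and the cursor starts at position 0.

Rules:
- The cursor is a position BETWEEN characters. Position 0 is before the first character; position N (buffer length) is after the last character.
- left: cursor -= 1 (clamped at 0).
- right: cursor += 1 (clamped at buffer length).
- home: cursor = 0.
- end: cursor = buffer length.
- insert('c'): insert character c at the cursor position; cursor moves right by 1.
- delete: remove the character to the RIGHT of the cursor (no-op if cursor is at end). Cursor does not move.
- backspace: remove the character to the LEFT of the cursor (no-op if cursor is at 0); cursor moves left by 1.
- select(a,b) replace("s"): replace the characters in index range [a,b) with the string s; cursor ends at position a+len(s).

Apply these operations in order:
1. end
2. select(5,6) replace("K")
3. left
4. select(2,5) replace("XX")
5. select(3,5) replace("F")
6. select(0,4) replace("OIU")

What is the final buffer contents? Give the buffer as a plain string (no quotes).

Answer: OIU

Derivation:
After op 1 (end): buf='CTCIZQ' cursor=6
After op 2 (select(5,6) replace("K")): buf='CTCIZK' cursor=6
After op 3 (left): buf='CTCIZK' cursor=5
After op 4 (select(2,5) replace("XX")): buf='CTXXK' cursor=4
After op 5 (select(3,5) replace("F")): buf='CTXF' cursor=4
After op 6 (select(0,4) replace("OIU")): buf='OIU' cursor=3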